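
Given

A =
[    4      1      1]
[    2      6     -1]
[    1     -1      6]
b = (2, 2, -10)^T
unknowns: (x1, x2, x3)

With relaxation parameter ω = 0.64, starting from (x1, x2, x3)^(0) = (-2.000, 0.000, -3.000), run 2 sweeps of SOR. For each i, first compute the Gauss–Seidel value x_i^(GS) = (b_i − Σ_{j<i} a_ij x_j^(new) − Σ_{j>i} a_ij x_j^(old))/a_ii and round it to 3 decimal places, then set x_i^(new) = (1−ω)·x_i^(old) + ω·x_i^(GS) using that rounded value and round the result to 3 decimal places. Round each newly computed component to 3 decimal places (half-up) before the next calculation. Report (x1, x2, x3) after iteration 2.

Iteration 1:
  x1: GS value = (2 - (1)·0.000 - (1)·-3.000) / (4) = 1.250;  x1 ← (1−ω)·-2.000 + ω·1.250 = 0.080
  x2: GS value = (2 - (2)·0.080 - (-1)·-3.000) / (6) = -0.193;  x2 ← (1−ω)·0.000 + ω·-0.193 = -0.124
  x3: GS value = (-10 - (1)·0.080 - (-1)·-0.124) / (6) = -1.701;  x3 ← (1−ω)·-3.000 + ω·-1.701 = -2.169
Iteration 2:
  x1: GS value = (2 - (1)·-0.124 - (1)·-2.169) / (4) = 1.073;  x1 ← (1−ω)·0.080 + ω·1.073 = 0.716
  x2: GS value = (2 - (2)·0.716 - (-1)·-2.169) / (6) = -0.267;  x2 ← (1−ω)·-0.124 + ω·-0.267 = -0.216
  x3: GS value = (-10 - (1)·0.716 - (-1)·-0.216) / (6) = -1.822;  x3 ← (1−ω)·-2.169 + ω·-1.822 = -1.947

(0.716, -0.216, -1.947)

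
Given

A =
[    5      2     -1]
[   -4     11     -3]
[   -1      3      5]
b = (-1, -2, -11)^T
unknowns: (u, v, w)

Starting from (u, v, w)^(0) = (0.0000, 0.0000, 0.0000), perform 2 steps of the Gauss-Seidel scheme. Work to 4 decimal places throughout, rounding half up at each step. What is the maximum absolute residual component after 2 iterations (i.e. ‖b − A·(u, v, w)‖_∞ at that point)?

Iteration 1:
  u = (-1 - (2)·0.0000 - (-1)·0.0000) / (5) = -0.2000
  v = (-2 - (-4)·-0.2000 - (-3)·0.0000) / (11) = -0.2545
  w = (-11 - (-1)·-0.2000 - (3)·-0.2545) / (5) = -2.0873
Iteration 2:
  u = (-1 - (2)·-0.2545 - (-1)·-2.0873) / (5) = -0.5157
  v = (-2 - (-4)·-0.5157 - (-3)·-2.0873) / (11) = -0.9386
  w = (-11 - (-1)·-0.5157 - (3)·-0.9386) / (5) = -1.7400
Residual b − A·x = (1.7157, 1.0418, 0.0001); ∞-norm = 1.7157

1.7157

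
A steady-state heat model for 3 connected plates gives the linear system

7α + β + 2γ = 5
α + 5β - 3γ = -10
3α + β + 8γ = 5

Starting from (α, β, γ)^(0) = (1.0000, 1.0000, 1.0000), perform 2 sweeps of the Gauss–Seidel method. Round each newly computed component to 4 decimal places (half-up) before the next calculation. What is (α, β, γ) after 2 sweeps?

(0.7224, -1.7245, 0.5697)

Iteration 1:
  α = (5 - (1)·1.0000 - (2)·1.0000) / (7) = 0.2857
  β = (-10 - (1)·0.2857 - (-3)·1.0000) / (5) = -1.4571
  γ = (5 - (3)·0.2857 - (1)·-1.4571) / (8) = 0.7000
Iteration 2:
  α = (5 - (1)·-1.4571 - (2)·0.7000) / (7) = 0.7224
  β = (-10 - (1)·0.7224 - (-3)·0.7000) / (5) = -1.7245
  γ = (5 - (3)·0.7224 - (1)·-1.7245) / (8) = 0.5697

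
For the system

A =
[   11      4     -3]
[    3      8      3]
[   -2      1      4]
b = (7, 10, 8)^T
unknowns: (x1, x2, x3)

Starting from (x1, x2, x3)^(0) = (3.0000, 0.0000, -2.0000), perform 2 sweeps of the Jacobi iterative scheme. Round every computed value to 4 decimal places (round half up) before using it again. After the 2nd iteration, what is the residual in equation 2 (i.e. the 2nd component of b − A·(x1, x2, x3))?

Iteration 1:
  x1 = (7 - (4)·0.0000 - (-3)·-2.0000) / (11) = 0.0909
  x2 = (10 - (3)·3.0000 - (3)·-2.0000) / (8) = 0.8750
  x3 = (8 - (-2)·3.0000 - (1)·0.0000) / (4) = 3.5000
Iteration 2:
  x1 = (7 - (4)·0.8750 - (-3)·3.5000) / (11) = 1.2727
  x2 = (10 - (3)·0.0909 - (3)·3.5000) / (8) = -0.0966
  x3 = (8 - (-2)·0.0909 - (1)·0.8750) / (4) = 1.8267
Residual b − A·x = (-1.1332, 1.4746, 3.3352)

1.4746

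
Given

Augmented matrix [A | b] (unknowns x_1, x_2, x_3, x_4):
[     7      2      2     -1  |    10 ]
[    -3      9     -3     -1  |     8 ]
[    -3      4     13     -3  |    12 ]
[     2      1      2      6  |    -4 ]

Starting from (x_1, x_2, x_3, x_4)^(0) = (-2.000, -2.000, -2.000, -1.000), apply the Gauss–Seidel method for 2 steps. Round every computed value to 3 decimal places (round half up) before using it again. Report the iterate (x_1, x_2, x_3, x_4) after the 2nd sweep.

(0.610, 1.198, 0.245, -1.151)

Iteration 1:
  x_1 = (10 - (2)·-2.000 - (2)·-2.000 - (-1)·-1.000) / (7) = 2.429
  x_2 = (8 - (-3)·2.429 - (-3)·-2.000 - (-1)·-1.000) / (9) = 0.921
  x_3 = (12 - (-3)·2.429 - (4)·0.921 - (-3)·-1.000) / (13) = 0.969
  x_4 = (-4 - (2)·2.429 - (1)·0.921 - (2)·0.969) / (6) = -1.953
Iteration 2:
  x_1 = (10 - (2)·0.921 - (2)·0.969 - (-1)·-1.953) / (7) = 0.610
  x_2 = (8 - (-3)·0.610 - (-3)·0.969 - (-1)·-1.953) / (9) = 1.198
  x_3 = (12 - (-3)·0.610 - (4)·1.198 - (-3)·-1.953) / (13) = 0.245
  x_4 = (-4 - (2)·0.610 - (1)·1.198 - (2)·0.245) / (6) = -1.151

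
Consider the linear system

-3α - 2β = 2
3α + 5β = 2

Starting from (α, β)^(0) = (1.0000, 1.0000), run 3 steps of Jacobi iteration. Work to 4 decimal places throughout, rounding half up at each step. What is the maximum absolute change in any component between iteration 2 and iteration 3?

Iteration 1:
  α = (2 - (-2)·1.0000) / (-3) = -1.3333
  β = (2 - (3)·1.0000) / (5) = -0.2000
Iteration 2:
  α = (2 - (-2)·-0.2000) / (-3) = -0.5333
  β = (2 - (3)·-1.3333) / (5) = 1.2000
Iteration 3:
  α = (2 - (-2)·1.2000) / (-3) = -1.4667
  β = (2 - (3)·-0.5333) / (5) = 0.7200
Change: (-0.9334, -0.4800) → max |·| = 0.9334

0.9334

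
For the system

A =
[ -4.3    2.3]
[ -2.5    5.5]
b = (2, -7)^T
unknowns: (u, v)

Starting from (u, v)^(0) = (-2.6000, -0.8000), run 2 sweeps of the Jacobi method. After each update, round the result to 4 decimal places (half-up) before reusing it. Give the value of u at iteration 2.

Iteration 1:
  u = (2 - (2.3)·-0.8000) / (-4.3) = -0.8930
  v = (-7 - (-2.5)·-2.6000) / (5.5) = -2.4545
Iteration 2:
  u = (2 - (2.3)·-2.4545) / (-4.3) = -1.7780
  v = (-7 - (-2.5)·-0.8930) / (5.5) = -1.6786

-1.7780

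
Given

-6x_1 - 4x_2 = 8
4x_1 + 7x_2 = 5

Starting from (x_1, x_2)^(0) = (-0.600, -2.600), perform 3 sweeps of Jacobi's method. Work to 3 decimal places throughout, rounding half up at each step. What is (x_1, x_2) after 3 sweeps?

(-1.657, 1.879)

Iteration 1:
  x_1 = (8 - (-4)·-2.600) / (-6) = 0.400
  x_2 = (5 - (4)·-0.600) / (7) = 1.057
Iteration 2:
  x_1 = (8 - (-4)·1.057) / (-6) = -2.038
  x_2 = (5 - (4)·0.400) / (7) = 0.486
Iteration 3:
  x_1 = (8 - (-4)·0.486) / (-6) = -1.657
  x_2 = (5 - (4)·-2.038) / (7) = 1.879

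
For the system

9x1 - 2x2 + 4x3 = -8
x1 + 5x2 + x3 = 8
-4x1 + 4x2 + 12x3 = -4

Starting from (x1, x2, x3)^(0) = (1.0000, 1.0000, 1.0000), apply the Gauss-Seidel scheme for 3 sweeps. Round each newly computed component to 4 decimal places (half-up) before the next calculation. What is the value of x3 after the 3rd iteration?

-0.9539

Iteration 1:
  x1 = (-8 - (-2)·1.0000 - (4)·1.0000) / (9) = -1.1111
  x2 = (8 - (1)·-1.1111 - (1)·1.0000) / (5) = 1.6222
  x3 = (-4 - (-4)·-1.1111 - (4)·1.6222) / (12) = -1.2444
Iteration 2:
  x1 = (-8 - (-2)·1.6222 - (4)·-1.2444) / (9) = 0.0247
  x2 = (8 - (1)·0.0247 - (1)·-1.2444) / (5) = 1.8439
  x3 = (-4 - (-4)·0.0247 - (4)·1.8439) / (12) = -0.9397
Iteration 3:
  x1 = (-8 - (-2)·1.8439 - (4)·-0.9397) / (9) = -0.0615
  x2 = (8 - (1)·-0.0615 - (1)·-0.9397) / (5) = 1.8002
  x3 = (-4 - (-4)·-0.0615 - (4)·1.8002) / (12) = -0.9539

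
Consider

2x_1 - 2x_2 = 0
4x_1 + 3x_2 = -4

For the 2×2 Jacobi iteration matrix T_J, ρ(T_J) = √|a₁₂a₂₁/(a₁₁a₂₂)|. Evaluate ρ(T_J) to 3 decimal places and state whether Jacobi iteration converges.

1.155

a₁₂a₂₁/(a₁₁a₂₂) = (-2)·(4) / ((2)·(3)) = -1.333333
ρ = √|-1.333333| = √1.333333 = 1.155
ρ > 1, so Jacobi diverges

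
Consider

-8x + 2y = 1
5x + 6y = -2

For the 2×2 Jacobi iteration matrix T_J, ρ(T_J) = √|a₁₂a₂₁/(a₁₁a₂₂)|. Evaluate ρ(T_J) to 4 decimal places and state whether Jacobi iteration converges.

a₁₂a₂₁/(a₁₁a₂₂) = (2)·(5) / ((-8)·(6)) = -0.208333
ρ = √|-0.208333| = √0.208333 = 0.4564
ρ < 1, so Jacobi converges

0.4564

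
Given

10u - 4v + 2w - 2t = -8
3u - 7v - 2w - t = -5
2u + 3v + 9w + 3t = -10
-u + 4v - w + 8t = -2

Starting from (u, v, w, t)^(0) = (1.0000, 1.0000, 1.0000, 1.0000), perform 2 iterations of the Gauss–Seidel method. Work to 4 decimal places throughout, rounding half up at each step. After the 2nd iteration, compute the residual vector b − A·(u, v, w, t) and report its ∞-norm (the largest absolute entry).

Iteration 1:
  u = (-8 - (-4)·1.0000 - (2)·1.0000 - (-2)·1.0000) / (10) = -0.4000
  v = (-5 - (3)·-0.4000 - (-2)·1.0000 - (-1)·1.0000) / (-7) = 0.1143
  w = (-10 - (2)·-0.4000 - (3)·0.1143 - (3)·1.0000) / (9) = -1.3937
  t = (-2 - (-1)·-0.4000 - (4)·0.1143 - (-1)·-1.3937) / (8) = -0.5314
Iteration 2:
  u = (-8 - (-4)·0.1143 - (2)·-1.3937 - (-2)·-0.5314) / (10) = -0.5818
  v = (-5 - (3)·-0.5818 - (-2)·-1.3937 - (-1)·-0.5314) / (-7) = 0.9391
  w = (-10 - (2)·-0.5818 - (3)·0.9391 - (3)·-0.5314) / (9) = -1.1177
  t = (-2 - (-1)·-0.5818 - (4)·0.9391 - (-1)·-1.1177) / (8) = -0.9320
Residual b − A·x = (1.9458, 0.1517, 1.2016, 0.0001); ∞-norm = 1.9458

1.9458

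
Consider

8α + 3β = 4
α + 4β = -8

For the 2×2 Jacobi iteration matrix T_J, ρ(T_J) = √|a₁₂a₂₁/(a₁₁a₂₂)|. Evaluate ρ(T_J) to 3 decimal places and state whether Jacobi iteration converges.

0.306

a₁₂a₂₁/(a₁₁a₂₂) = (3)·(1) / ((8)·(4)) = 0.093750
ρ = √|0.093750| = √0.093750 = 0.306
ρ < 1, so Jacobi converges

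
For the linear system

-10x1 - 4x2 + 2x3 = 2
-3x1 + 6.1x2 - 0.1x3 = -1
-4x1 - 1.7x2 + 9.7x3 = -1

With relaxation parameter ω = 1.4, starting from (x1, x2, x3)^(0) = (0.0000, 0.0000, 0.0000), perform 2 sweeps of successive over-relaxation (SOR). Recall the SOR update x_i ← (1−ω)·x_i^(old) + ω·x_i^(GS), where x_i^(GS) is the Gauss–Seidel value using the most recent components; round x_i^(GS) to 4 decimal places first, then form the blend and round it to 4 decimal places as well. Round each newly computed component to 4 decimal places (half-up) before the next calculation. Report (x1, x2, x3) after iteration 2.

(-0.0462, -0.1019, -0.0322)

Iteration 1:
  x1: GS value = (2 - (-4)·0.0000 - (2)·0.0000) / (-10) = -0.2000;  x1 ← (1−ω)·0.0000 + ω·-0.2000 = -0.2800
  x2: GS value = (-1 - (-3)·-0.2800 - (-0.1)·0.0000) / (6.1) = -0.3016;  x2 ← (1−ω)·0.0000 + ω·-0.3016 = -0.4222
  x3: GS value = (-1 - (-4)·-0.2800 - (-1.7)·-0.4222) / (9.7) = -0.2926;  x3 ← (1−ω)·0.0000 + ω·-0.2926 = -0.4096
Iteration 2:
  x1: GS value = (2 - (-4)·-0.4222 - (2)·-0.4096) / (-10) = -0.1130;  x1 ← (1−ω)·-0.2800 + ω·-0.1130 = -0.0462
  x2: GS value = (-1 - (-3)·-0.0462 - (-0.1)·-0.4096) / (6.1) = -0.1934;  x2 ← (1−ω)·-0.4222 + ω·-0.1934 = -0.1019
  x3: GS value = (-1 - (-4)·-0.0462 - (-1.7)·-0.1019) / (9.7) = -0.1400;  x3 ← (1−ω)·-0.4096 + ω·-0.1400 = -0.0322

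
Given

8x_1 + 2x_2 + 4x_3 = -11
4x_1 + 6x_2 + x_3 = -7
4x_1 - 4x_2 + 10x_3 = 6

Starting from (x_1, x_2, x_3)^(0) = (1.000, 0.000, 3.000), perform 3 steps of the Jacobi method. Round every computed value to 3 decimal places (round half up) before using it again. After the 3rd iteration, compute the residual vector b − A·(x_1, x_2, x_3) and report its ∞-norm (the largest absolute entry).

3.856

Iteration 1:
  x_1 = (-11 - (2)·0.000 - (4)·3.000) / (8) = -2.875
  x_2 = (-7 - (4)·1.000 - (1)·3.000) / (6) = -2.333
  x_3 = (6 - (4)·1.000 - (-4)·0.000) / (10) = 0.200
Iteration 2:
  x_1 = (-11 - (2)·-2.333 - (4)·0.200) / (8) = -0.892
  x_2 = (-7 - (4)·-2.875 - (1)·0.200) / (6) = 0.717
  x_3 = (6 - (4)·-2.875 - (-4)·-2.333) / (10) = 0.817
Iteration 3:
  x_1 = (-11 - (2)·0.717 - (4)·0.817) / (8) = -1.963
  x_2 = (-7 - (4)·-0.892 - (1)·0.817) / (6) = -0.708
  x_3 = (6 - (4)·-0.892 - (-4)·0.717) / (10) = 1.244
Residual b − A·x = (1.144, 3.856, -1.420); ∞-norm = 3.856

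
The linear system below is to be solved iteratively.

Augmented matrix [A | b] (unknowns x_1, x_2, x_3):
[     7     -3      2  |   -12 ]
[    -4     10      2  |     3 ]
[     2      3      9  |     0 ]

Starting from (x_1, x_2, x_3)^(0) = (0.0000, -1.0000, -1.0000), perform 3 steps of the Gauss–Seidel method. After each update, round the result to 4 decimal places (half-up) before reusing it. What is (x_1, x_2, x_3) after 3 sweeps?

Iteration 1:
  x_1 = (-12 - (-3)·-1.0000 - (2)·-1.0000) / (7) = -1.8571
  x_2 = (3 - (-4)·-1.8571 - (2)·-1.0000) / (10) = -0.2428
  x_3 = (0 - (2)·-1.8571 - (3)·-0.2428) / (9) = 0.4936
Iteration 2:
  x_1 = (-12 - (-3)·-0.2428 - (2)·0.4936) / (7) = -1.9594
  x_2 = (3 - (-4)·-1.9594 - (2)·0.4936) / (10) = -0.5825
  x_3 = (0 - (2)·-1.9594 - (3)·-0.5825) / (9) = 0.6296
Iteration 3:
  x_1 = (-12 - (-3)·-0.5825 - (2)·0.6296) / (7) = -2.1438
  x_2 = (3 - (-4)·-2.1438 - (2)·0.6296) / (10) = -0.6834
  x_3 = (0 - (2)·-2.1438 - (3)·-0.6834) / (9) = 0.7042

(-2.1438, -0.6834, 0.7042)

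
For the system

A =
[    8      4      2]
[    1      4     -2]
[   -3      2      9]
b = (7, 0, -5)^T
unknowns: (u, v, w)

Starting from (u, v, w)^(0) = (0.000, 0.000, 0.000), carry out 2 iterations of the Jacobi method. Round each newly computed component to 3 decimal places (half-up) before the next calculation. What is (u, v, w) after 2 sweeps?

Iteration 1:
  u = (7 - (4)·0.000 - (2)·0.000) / (8) = 0.875
  v = (0 - (1)·0.000 - (-2)·0.000) / (4) = 0.000
  w = (-5 - (-3)·0.000 - (2)·0.000) / (9) = -0.556
Iteration 2:
  u = (7 - (4)·0.000 - (2)·-0.556) / (8) = 1.014
  v = (0 - (1)·0.875 - (-2)·-0.556) / (4) = -0.497
  w = (-5 - (-3)·0.875 - (2)·0.000) / (9) = -0.264

(1.014, -0.497, -0.264)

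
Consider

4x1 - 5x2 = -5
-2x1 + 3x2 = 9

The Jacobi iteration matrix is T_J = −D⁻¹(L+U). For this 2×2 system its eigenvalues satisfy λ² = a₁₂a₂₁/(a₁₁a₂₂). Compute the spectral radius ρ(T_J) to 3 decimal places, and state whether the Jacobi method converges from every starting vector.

a₁₂a₂₁/(a₁₁a₂₂) = (-5)·(-2) / ((4)·(3)) = 0.833333
ρ = √|0.833333| = √0.833333 = 0.913
ρ < 1, so Jacobi converges

0.913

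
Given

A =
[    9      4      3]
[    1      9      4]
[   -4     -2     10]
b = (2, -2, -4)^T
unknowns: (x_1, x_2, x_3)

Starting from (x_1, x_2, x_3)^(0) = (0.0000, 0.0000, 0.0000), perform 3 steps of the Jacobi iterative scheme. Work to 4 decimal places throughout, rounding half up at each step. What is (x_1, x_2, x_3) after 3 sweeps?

Iteration 1:
  x_1 = (2 - (4)·0.0000 - (3)·0.0000) / (9) = 0.2222
  x_2 = (-2 - (1)·0.0000 - (4)·0.0000) / (9) = -0.2222
  x_3 = (-4 - (-4)·0.0000 - (-2)·0.0000) / (10) = -0.4000
Iteration 2:
  x_1 = (2 - (4)·-0.2222 - (3)·-0.4000) / (9) = 0.4543
  x_2 = (-2 - (1)·0.2222 - (4)·-0.4000) / (9) = -0.0691
  x_3 = (-4 - (-4)·0.2222 - (-2)·-0.2222) / (10) = -0.3556
Iteration 3:
  x_1 = (2 - (4)·-0.0691 - (3)·-0.3556) / (9) = 0.3715
  x_2 = (-2 - (1)·0.4543 - (4)·-0.3556) / (9) = -0.1147
  x_3 = (-4 - (-4)·0.4543 - (-2)·-0.0691) / (10) = -0.2321

(0.3715, -0.1147, -0.2321)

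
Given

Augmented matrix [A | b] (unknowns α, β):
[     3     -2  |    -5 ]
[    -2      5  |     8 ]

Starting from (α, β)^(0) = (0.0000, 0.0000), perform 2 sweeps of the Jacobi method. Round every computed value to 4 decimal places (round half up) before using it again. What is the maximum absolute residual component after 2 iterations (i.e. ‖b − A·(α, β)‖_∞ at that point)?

2.1335

Iteration 1:
  α = (-5 - (-2)·0.0000) / (3) = -1.6667
  β = (8 - (-2)·0.0000) / (5) = 1.6000
Iteration 2:
  α = (-5 - (-2)·1.6000) / (3) = -0.6000
  β = (8 - (-2)·-1.6667) / (5) = 0.9333
Residual b − A·x = (-1.3334, 2.1335); ∞-norm = 2.1335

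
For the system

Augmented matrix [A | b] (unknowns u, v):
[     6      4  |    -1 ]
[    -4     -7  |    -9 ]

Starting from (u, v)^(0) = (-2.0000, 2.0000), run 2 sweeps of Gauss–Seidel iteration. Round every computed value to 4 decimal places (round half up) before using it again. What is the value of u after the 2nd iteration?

-1.5953

Iteration 1:
  u = (-1 - (4)·2.0000) / (6) = -1.5000
  v = (-9 - (-4)·-1.5000) / (-7) = 2.1429
Iteration 2:
  u = (-1 - (4)·2.1429) / (6) = -1.5953
  v = (-9 - (-4)·-1.5953) / (-7) = 2.1973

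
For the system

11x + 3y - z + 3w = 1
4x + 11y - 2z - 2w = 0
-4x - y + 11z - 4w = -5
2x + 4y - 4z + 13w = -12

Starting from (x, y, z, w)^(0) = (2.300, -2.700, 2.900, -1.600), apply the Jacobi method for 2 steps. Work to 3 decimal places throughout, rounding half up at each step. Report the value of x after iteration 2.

0.092

Iteration 1:
  x = (1 - (3)·-2.700 - (-1)·2.900 - (3)·-1.600) / (11) = 1.527
  y = (0 - (4)·2.300 - (-2)·2.900 - (-2)·-1.600) / (11) = -0.600
  z = (-5 - (-4)·2.300 - (-1)·-2.700 - (-4)·-1.600) / (11) = -0.445
  w = (-12 - (2)·2.300 - (4)·-2.700 - (-4)·2.900) / (13) = 0.446
Iteration 2:
  x = (1 - (3)·-0.600 - (-1)·-0.445 - (3)·0.446) / (11) = 0.092
  y = (0 - (4)·1.527 - (-2)·-0.445 - (-2)·0.446) / (11) = -0.555
  z = (-5 - (-4)·1.527 - (-1)·-0.600 - (-4)·0.446) / (11) = 0.208
  w = (-12 - (2)·1.527 - (4)·-0.600 - (-4)·-0.445) / (13) = -1.110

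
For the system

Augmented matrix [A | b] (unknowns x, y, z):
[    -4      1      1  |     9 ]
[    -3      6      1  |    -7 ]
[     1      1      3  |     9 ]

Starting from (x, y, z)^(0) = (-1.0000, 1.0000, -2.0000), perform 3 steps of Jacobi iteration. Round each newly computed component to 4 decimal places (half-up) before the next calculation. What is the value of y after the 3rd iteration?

-2.7963

Iteration 1:
  x = (9 - (1)·1.0000 - (1)·-2.0000) / (-4) = -2.5000
  y = (-7 - (-3)·-1.0000 - (1)·-2.0000) / (6) = -1.3333
  z = (9 - (1)·-1.0000 - (1)·1.0000) / (3) = 3.0000
Iteration 2:
  x = (9 - (1)·-1.3333 - (1)·3.0000) / (-4) = -1.8333
  y = (-7 - (-3)·-2.5000 - (1)·3.0000) / (6) = -2.9167
  z = (9 - (1)·-2.5000 - (1)·-1.3333) / (3) = 4.2778
Iteration 3:
  x = (9 - (1)·-2.9167 - (1)·4.2778) / (-4) = -1.9097
  y = (-7 - (-3)·-1.8333 - (1)·4.2778) / (6) = -2.7963
  z = (9 - (1)·-1.8333 - (1)·-2.9167) / (3) = 4.5833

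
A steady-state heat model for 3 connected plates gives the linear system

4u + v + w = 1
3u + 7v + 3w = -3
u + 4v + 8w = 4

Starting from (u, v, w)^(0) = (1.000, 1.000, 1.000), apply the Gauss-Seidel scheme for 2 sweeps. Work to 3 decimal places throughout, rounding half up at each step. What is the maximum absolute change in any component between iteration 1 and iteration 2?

0.461

Iteration 1:
  u = (1 - (1)·1.000 - (1)·1.000) / (4) = -0.250
  v = (-3 - (3)·-0.250 - (3)·1.000) / (7) = -0.750
  w = (4 - (1)·-0.250 - (4)·-0.750) / (8) = 0.906
Iteration 2:
  u = (1 - (1)·-0.750 - (1)·0.906) / (4) = 0.211
  v = (-3 - (3)·0.211 - (3)·0.906) / (7) = -0.907
  w = (4 - (1)·0.211 - (4)·-0.907) / (8) = 0.927
Change: (0.461, -0.157, 0.021) → max |·| = 0.461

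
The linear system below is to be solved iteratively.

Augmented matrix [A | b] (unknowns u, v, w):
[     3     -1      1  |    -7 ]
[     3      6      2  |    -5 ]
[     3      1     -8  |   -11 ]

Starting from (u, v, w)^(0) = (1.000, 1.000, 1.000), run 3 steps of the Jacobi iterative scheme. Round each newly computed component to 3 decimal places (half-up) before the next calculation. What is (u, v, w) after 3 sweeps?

Iteration 1:
  u = (-7 - (-1)·1.000 - (1)·1.000) / (3) = -2.333
  v = (-5 - (3)·1.000 - (2)·1.000) / (6) = -1.667
  w = (-11 - (3)·1.000 - (1)·1.000) / (-8) = 1.875
Iteration 2:
  u = (-7 - (-1)·-1.667 - (1)·1.875) / (3) = -3.514
  v = (-5 - (3)·-2.333 - (2)·1.875) / (6) = -0.292
  w = (-11 - (3)·-2.333 - (1)·-1.667) / (-8) = 0.292
Iteration 3:
  u = (-7 - (-1)·-0.292 - (1)·0.292) / (3) = -2.528
  v = (-5 - (3)·-3.514 - (2)·0.292) / (6) = 0.826
  w = (-11 - (3)·-3.514 - (1)·-0.292) / (-8) = 0.021

(-2.528, 0.826, 0.021)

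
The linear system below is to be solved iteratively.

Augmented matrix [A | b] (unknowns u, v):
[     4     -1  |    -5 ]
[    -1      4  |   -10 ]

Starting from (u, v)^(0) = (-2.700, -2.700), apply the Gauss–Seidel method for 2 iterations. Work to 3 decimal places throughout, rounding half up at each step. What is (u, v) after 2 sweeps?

Iteration 1:
  u = (-5 - (-1)·-2.700) / (4) = -1.925
  v = (-10 - (-1)·-1.925) / (4) = -2.981
Iteration 2:
  u = (-5 - (-1)·-2.981) / (4) = -1.995
  v = (-10 - (-1)·-1.995) / (4) = -2.999

(-1.995, -2.999)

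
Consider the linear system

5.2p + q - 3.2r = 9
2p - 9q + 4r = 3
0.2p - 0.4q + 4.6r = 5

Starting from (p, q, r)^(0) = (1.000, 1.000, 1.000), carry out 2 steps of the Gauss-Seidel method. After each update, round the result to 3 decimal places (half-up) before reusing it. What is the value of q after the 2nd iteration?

Iteration 1:
  p = (9 - (1)·1.000 - (-3.2)·1.000) / (5.2) = 2.154
  q = (3 - (2)·2.154 - (4)·1.000) / (-9) = 0.590
  r = (5 - (0.2)·2.154 - (-0.4)·0.590) / (4.6) = 1.045
Iteration 2:
  p = (9 - (1)·0.590 - (-3.2)·1.045) / (5.2) = 2.260
  q = (3 - (2)·2.260 - (4)·1.045) / (-9) = 0.633
  r = (5 - (0.2)·2.260 - (-0.4)·0.633) / (4.6) = 1.044

0.633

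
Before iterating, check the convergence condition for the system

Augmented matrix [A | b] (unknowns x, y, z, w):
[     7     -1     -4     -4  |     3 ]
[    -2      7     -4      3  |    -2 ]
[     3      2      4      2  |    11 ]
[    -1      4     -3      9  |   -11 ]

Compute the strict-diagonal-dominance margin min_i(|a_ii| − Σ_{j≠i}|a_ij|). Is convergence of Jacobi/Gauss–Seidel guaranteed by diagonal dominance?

row 1: |7| − (1+4+4) = -2
row 2: |7| − (2+4+3) = -2
row 3: |4| − (3+2+2) = -3
row 4: |9| − (1+4+3) = 1
minimum over rows = -3 → not strictly diagonally dominant

-3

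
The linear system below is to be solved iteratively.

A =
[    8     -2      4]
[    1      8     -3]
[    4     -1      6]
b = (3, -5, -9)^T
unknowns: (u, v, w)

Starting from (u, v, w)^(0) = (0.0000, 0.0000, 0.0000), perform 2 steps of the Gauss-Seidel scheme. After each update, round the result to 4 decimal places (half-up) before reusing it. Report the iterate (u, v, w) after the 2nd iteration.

Iteration 1:
  u = (3 - (-2)·0.0000 - (4)·0.0000) / (8) = 0.3750
  v = (-5 - (1)·0.3750 - (-3)·0.0000) / (8) = -0.6719
  w = (-9 - (4)·0.3750 - (-1)·-0.6719) / (6) = -1.8620
Iteration 2:
  u = (3 - (-2)·-0.6719 - (4)·-1.8620) / (8) = 1.1380
  v = (-5 - (1)·1.1380 - (-3)·-1.8620) / (8) = -1.4655
  w = (-9 - (4)·1.1380 - (-1)·-1.4655) / (6) = -2.5029

(1.1380, -1.4655, -2.5029)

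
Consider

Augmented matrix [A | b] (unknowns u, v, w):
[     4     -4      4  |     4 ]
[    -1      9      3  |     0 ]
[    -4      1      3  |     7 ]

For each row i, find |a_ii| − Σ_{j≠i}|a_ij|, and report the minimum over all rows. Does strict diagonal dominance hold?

-4

row 1: |4| − (4+4) = -4
row 2: |9| − (1+3) = 5
row 3: |3| − (4+1) = -2
minimum over rows = -4 → not strictly diagonally dominant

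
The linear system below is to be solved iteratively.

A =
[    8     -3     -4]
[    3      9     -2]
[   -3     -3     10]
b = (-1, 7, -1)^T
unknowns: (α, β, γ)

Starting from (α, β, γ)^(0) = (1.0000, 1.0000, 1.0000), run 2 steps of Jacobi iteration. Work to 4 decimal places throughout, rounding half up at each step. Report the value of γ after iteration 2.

0.3250

Iteration 1:
  α = (-1 - (-3)·1.0000 - (-4)·1.0000) / (8) = 0.7500
  β = (7 - (3)·1.0000 - (-2)·1.0000) / (9) = 0.6667
  γ = (-1 - (-3)·1.0000 - (-3)·1.0000) / (10) = 0.5000
Iteration 2:
  α = (-1 - (-3)·0.6667 - (-4)·0.5000) / (8) = 0.3750
  β = (7 - (3)·0.7500 - (-2)·0.5000) / (9) = 0.6389
  γ = (-1 - (-3)·0.7500 - (-3)·0.6667) / (10) = 0.3250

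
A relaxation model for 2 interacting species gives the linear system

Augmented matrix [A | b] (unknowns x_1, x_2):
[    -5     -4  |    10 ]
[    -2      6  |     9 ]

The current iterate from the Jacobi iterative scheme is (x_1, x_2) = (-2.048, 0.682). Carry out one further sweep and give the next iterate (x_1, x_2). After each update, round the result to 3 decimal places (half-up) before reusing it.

One sweep:
  x_1 = (10 - (-4)·0.682) / (-5) = -2.546
  x_2 = (9 - (-2)·-2.048) / (6) = 0.817

(-2.546, 0.817)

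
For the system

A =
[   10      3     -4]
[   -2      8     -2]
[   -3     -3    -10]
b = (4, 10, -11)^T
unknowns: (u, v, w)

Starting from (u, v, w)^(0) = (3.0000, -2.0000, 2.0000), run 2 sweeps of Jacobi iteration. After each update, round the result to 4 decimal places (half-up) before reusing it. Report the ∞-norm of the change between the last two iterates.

1.8300

Iteration 1:
  u = (4 - (3)·-2.0000 - (-4)·2.0000) / (10) = 1.8000
  v = (10 - (-2)·3.0000 - (-2)·2.0000) / (8) = 2.5000
  w = (-11 - (-3)·3.0000 - (-3)·-2.0000) / (-10) = 0.8000
Iteration 2:
  u = (4 - (3)·2.5000 - (-4)·0.8000) / (10) = -0.0300
  v = (10 - (-2)·1.8000 - (-2)·0.8000) / (8) = 1.9000
  w = (-11 - (-3)·1.8000 - (-3)·2.5000) / (-10) = -0.1900
Change: (-1.8300, -0.6000, -0.9900) → max |·| = 1.8300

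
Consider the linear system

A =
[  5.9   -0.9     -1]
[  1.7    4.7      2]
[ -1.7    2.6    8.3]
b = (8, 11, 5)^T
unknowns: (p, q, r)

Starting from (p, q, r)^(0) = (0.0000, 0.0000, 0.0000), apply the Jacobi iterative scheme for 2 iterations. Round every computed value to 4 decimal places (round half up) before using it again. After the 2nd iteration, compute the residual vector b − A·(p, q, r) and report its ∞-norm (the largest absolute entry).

2.7218

Iteration 1:
  p = (8 - (-0.9)·0.0000 - (-1)·0.0000) / (5.9) = 1.3559
  q = (11 - (1.7)·0.0000 - (2)·0.0000) / (4.7) = 2.3404
  r = (5 - (-1.7)·0.0000 - (2.6)·0.0000) / (8.3) = 0.6024
Iteration 2:
  p = (8 - (-0.9)·2.3404 - (-1)·0.6024) / (5.9) = 1.8150
  q = (11 - (1.7)·1.3559 - (2)·0.6024) / (4.7) = 1.5937
  r = (5 - (-1.7)·1.3559 - (2.6)·2.3404) / (8.3) = 0.1470
Residual b − A·x = (-1.1272, 0.1301, 2.7218); ∞-norm = 2.7218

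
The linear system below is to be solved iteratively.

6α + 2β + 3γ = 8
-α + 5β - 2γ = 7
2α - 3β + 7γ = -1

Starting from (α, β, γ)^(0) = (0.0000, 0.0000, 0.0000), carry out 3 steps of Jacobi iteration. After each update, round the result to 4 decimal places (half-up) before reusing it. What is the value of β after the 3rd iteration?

1.6181

Iteration 1:
  α = (8 - (2)·0.0000 - (3)·0.0000) / (6) = 1.3333
  β = (7 - (-1)·0.0000 - (-2)·0.0000) / (5) = 1.4000
  γ = (-1 - (2)·0.0000 - (-3)·0.0000) / (7) = -0.1429
Iteration 2:
  α = (8 - (2)·1.4000 - (3)·-0.1429) / (6) = 0.9381
  β = (7 - (-1)·1.3333 - (-2)·-0.1429) / (5) = 1.6095
  γ = (-1 - (2)·1.3333 - (-3)·1.4000) / (7) = 0.0762
Iteration 3:
  α = (8 - (2)·1.6095 - (3)·0.0762) / (6) = 0.7587
  β = (7 - (-1)·0.9381 - (-2)·0.0762) / (5) = 1.6181
  γ = (-1 - (2)·0.9381 - (-3)·1.6095) / (7) = 0.2789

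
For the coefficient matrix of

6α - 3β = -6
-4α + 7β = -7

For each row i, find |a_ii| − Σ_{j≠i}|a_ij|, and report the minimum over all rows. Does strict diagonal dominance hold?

3

row 1: |6| − (3) = 3
row 2: |7| − (4) = 3
minimum over rows = 3 → strictly diagonally dominant (convergence guaranteed)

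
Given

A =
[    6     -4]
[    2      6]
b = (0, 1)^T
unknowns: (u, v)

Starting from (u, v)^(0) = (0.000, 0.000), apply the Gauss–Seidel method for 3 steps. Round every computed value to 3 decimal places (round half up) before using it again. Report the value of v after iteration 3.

0.138

Iteration 1:
  u = (0 - (-4)·0.000) / (6) = 0.000
  v = (1 - (2)·0.000) / (6) = 0.167
Iteration 2:
  u = (0 - (-4)·0.167) / (6) = 0.111
  v = (1 - (2)·0.111) / (6) = 0.130
Iteration 3:
  u = (0 - (-4)·0.130) / (6) = 0.087
  v = (1 - (2)·0.087) / (6) = 0.138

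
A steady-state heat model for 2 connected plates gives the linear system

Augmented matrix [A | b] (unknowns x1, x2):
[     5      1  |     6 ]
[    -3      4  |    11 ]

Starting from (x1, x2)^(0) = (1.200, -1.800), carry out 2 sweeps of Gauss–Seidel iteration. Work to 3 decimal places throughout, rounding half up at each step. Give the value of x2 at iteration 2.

Iteration 1:
  x1 = (6 - (1)·-1.800) / (5) = 1.560
  x2 = (11 - (-3)·1.560) / (4) = 3.920
Iteration 2:
  x1 = (6 - (1)·3.920) / (5) = 0.416
  x2 = (11 - (-3)·0.416) / (4) = 3.062

3.062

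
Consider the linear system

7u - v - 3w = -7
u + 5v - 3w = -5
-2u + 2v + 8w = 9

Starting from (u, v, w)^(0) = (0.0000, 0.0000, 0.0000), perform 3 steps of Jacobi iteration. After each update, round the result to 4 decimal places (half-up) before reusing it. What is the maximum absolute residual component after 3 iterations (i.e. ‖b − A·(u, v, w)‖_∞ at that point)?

0.5265

Iteration 1:
  u = (-7 - (-1)·0.0000 - (-3)·0.0000) / (7) = -1.0000
  v = (-5 - (1)·0.0000 - (-3)·0.0000) / (5) = -1.0000
  w = (9 - (-2)·0.0000 - (2)·0.0000) / (8) = 1.1250
Iteration 2:
  u = (-7 - (-1)·-1.0000 - (-3)·1.1250) / (7) = -0.6607
  v = (-5 - (1)·-1.0000 - (-3)·1.1250) / (5) = -0.1250
  w = (9 - (-2)·-1.0000 - (2)·-1.0000) / (8) = 1.1250
Iteration 3:
  u = (-7 - (-1)·-0.1250 - (-3)·1.1250) / (7) = -0.5357
  v = (-5 - (1)·-0.6607 - (-3)·1.1250) / (5) = -0.1929
  w = (9 - (-2)·-0.6607 - (2)·-0.1250) / (8) = 0.9911
Residual b − A·x = (-0.4697, -0.5265, 0.3856); ∞-norm = 0.5265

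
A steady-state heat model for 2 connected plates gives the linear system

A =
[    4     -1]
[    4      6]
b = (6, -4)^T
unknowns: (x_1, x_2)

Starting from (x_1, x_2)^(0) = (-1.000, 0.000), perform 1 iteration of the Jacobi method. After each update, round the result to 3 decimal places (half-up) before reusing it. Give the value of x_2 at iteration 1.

Iteration 1:
  x_1 = (6 - (-1)·0.000) / (4) = 1.500
  x_2 = (-4 - (4)·-1.000) / (6) = 0.000

0.000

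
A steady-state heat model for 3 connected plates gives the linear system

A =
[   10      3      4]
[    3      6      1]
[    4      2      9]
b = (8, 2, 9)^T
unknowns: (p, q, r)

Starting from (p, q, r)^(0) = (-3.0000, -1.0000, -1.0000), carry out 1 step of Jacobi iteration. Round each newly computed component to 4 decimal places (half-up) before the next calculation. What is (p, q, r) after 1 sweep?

(1.5000, 2.0000, 2.5556)

Iteration 1:
  p = (8 - (3)·-1.0000 - (4)·-1.0000) / (10) = 1.5000
  q = (2 - (3)·-3.0000 - (1)·-1.0000) / (6) = 2.0000
  r = (9 - (4)·-3.0000 - (2)·-1.0000) / (9) = 2.5556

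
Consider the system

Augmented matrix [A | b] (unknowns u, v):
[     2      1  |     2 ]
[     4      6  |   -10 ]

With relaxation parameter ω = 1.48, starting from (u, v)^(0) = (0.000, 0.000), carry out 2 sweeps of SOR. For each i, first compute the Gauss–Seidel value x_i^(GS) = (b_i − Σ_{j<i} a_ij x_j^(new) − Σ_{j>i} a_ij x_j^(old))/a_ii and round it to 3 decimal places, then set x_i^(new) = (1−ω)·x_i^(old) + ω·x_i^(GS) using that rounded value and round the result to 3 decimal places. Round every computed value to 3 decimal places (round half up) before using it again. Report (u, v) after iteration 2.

Iteration 1:
  u: GS value = (2 - (1)·0.000) / (2) = 1.000;  u ← (1−ω)·0.000 + ω·1.000 = 1.480
  v: GS value = (-10 - (4)·1.480) / (6) = -2.653;  v ← (1−ω)·0.000 + ω·-2.653 = -3.926
Iteration 2:
  u: GS value = (2 - (1)·-3.926) / (2) = 2.963;  u ← (1−ω)·1.480 + ω·2.963 = 3.675
  v: GS value = (-10 - (4)·3.675) / (6) = -4.117;  v ← (1−ω)·-3.926 + ω·-4.117 = -4.209

(3.675, -4.209)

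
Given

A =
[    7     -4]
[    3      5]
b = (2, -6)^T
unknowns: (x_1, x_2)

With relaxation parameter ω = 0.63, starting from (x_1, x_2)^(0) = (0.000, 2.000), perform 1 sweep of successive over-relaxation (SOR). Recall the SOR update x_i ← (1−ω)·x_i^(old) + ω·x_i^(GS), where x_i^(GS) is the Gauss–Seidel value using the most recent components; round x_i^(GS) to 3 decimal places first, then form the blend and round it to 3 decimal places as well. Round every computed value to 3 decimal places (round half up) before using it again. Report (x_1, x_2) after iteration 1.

(0.900, -0.356)

Iteration 1:
  x_1: GS value = (2 - (-4)·2.000) / (7) = 1.429;  x_1 ← (1−ω)·0.000 + ω·1.429 = 0.900
  x_2: GS value = (-6 - (3)·0.900) / (5) = -1.740;  x_2 ← (1−ω)·2.000 + ω·-1.740 = -0.356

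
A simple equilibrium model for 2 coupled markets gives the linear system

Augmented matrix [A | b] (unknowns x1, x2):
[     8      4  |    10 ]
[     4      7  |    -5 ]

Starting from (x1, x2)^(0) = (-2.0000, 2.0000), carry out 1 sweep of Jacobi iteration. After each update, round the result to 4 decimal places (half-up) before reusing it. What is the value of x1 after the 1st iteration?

0.2500

Iteration 1:
  x1 = (10 - (4)·2.0000) / (8) = 0.2500
  x2 = (-5 - (4)·-2.0000) / (7) = 0.4286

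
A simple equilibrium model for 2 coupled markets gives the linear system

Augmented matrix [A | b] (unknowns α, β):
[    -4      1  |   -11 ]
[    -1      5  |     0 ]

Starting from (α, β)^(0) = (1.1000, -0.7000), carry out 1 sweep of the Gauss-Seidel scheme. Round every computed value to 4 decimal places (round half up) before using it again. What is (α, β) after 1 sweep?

Iteration 1:
  α = (-11 - (1)·-0.7000) / (-4) = 2.5750
  β = (0 - (-1)·2.5750) / (5) = 0.5150

(2.5750, 0.5150)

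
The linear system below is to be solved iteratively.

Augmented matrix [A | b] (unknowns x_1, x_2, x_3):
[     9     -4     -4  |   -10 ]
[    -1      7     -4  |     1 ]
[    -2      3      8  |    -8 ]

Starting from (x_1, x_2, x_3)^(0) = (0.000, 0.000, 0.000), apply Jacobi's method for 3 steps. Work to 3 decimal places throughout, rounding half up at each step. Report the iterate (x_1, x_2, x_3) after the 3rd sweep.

Iteration 1:
  x_1 = (-10 - (-4)·0.000 - (-4)·0.000) / (9) = -1.111
  x_2 = (1 - (-1)·0.000 - (-4)·0.000) / (7) = 0.143
  x_3 = (-8 - (-2)·0.000 - (3)·0.000) / (8) = -1.000
Iteration 2:
  x_1 = (-10 - (-4)·0.143 - (-4)·-1.000) / (9) = -1.492
  x_2 = (1 - (-1)·-1.111 - (-4)·-1.000) / (7) = -0.587
  x_3 = (-8 - (-2)·-1.111 - (3)·0.143) / (8) = -1.331
Iteration 3:
  x_1 = (-10 - (-4)·-0.587 - (-4)·-1.331) / (9) = -1.964
  x_2 = (1 - (-1)·-1.492 - (-4)·-1.331) / (7) = -0.831
  x_3 = (-8 - (-2)·-1.492 - (3)·-0.587) / (8) = -1.153

(-1.964, -0.831, -1.153)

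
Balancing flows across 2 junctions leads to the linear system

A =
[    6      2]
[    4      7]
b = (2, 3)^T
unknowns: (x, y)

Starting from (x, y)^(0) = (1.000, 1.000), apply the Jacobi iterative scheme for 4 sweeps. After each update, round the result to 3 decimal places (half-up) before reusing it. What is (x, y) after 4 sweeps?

Iteration 1:
  x = (2 - (2)·1.000) / (6) = 0.000
  y = (3 - (4)·1.000) / (7) = -0.143
Iteration 2:
  x = (2 - (2)·-0.143) / (6) = 0.381
  y = (3 - (4)·0.000) / (7) = 0.429
Iteration 3:
  x = (2 - (2)·0.429) / (6) = 0.190
  y = (3 - (4)·0.381) / (7) = 0.211
Iteration 4:
  x = (2 - (2)·0.211) / (6) = 0.263
  y = (3 - (4)·0.190) / (7) = 0.320

(0.263, 0.320)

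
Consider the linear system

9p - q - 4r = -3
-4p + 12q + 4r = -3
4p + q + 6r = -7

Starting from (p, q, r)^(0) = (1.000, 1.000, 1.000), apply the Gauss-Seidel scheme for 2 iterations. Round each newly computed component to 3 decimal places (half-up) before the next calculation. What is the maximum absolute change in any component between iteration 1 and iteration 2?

Iteration 1:
  p = (-3 - (-1)·1.000 - (-4)·1.000) / (9) = 0.222
  q = (-3 - (-4)·0.222 - (4)·1.000) / (12) = -0.509
  r = (-7 - (4)·0.222 - (1)·-0.509) / (6) = -1.230
Iteration 2:
  p = (-3 - (-1)·-0.509 - (-4)·-1.230) / (9) = -0.937
  q = (-3 - (-4)·-0.937 - (4)·-1.230) / (12) = -0.152
  r = (-7 - (4)·-0.937 - (1)·-0.152) / (6) = -0.517
Change: (-1.159, 0.357, 0.713) → max |·| = 1.159

1.159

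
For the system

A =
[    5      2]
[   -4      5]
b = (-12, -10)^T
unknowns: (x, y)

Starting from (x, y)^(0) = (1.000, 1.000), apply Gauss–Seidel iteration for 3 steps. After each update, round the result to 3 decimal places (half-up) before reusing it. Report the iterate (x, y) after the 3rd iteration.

Iteration 1:
  x = (-12 - (2)·1.000) / (5) = -2.800
  y = (-10 - (-4)·-2.800) / (5) = -4.240
Iteration 2:
  x = (-12 - (2)·-4.240) / (5) = -0.704
  y = (-10 - (-4)·-0.704) / (5) = -2.563
Iteration 3:
  x = (-12 - (2)·-2.563) / (5) = -1.375
  y = (-10 - (-4)·-1.375) / (5) = -3.100

(-1.375, -3.100)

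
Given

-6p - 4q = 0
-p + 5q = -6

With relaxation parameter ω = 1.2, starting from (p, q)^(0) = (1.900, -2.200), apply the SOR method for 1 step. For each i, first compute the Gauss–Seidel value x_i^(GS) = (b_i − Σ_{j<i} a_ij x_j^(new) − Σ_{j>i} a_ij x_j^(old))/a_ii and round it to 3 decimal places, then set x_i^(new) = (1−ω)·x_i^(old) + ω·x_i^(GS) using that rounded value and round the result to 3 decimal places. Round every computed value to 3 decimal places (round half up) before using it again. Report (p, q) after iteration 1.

Iteration 1:
  p: GS value = (0 - (-4)·-2.200) / (-6) = 1.467;  p ← (1−ω)·1.900 + ω·1.467 = 1.380
  q: GS value = (-6 - (-1)·1.380) / (5) = -0.924;  q ← (1−ω)·-2.200 + ω·-0.924 = -0.669

(1.380, -0.669)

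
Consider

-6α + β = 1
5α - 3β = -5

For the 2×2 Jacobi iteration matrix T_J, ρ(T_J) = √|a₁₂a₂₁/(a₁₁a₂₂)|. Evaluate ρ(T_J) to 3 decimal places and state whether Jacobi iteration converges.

a₁₂a₂₁/(a₁₁a₂₂) = (1)·(5) / ((-6)·(-3)) = 0.277778
ρ = √|0.277778| = √0.277778 = 0.527
ρ < 1, so Jacobi converges

0.527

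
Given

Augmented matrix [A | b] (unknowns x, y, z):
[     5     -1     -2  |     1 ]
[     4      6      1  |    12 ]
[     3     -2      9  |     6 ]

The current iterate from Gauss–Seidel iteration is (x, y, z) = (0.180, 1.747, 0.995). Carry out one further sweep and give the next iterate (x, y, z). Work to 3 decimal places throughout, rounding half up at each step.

(0.947, 1.203, 0.618)

One sweep:
  x = (1 - (-1)·1.747 - (-2)·0.995) / (5) = 0.947
  y = (12 - (4)·0.947 - (1)·0.995) / (6) = 1.203
  z = (6 - (3)·0.947 - (-2)·1.203) / (9) = 0.618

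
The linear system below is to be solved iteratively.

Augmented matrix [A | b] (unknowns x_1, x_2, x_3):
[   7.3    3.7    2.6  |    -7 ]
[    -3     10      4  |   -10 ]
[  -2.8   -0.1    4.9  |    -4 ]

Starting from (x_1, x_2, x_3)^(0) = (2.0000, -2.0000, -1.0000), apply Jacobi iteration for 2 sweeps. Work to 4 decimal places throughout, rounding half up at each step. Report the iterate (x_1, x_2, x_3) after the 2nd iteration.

(-1.0607, -0.9910, -0.5815)

Iteration 1:
  x_1 = (-7 - (3.7)·-2.0000 - (2.6)·-1.0000) / (7.3) = 0.4110
  x_2 = (-10 - (-3)·2.0000 - (4)·-1.0000) / (10) = 0.0000
  x_3 = (-4 - (-2.8)·2.0000 - (-0.1)·-2.0000) / (4.9) = 0.2857
Iteration 2:
  x_1 = (-7 - (3.7)·0.0000 - (2.6)·0.2857) / (7.3) = -1.0607
  x_2 = (-10 - (-3)·0.4110 - (4)·0.2857) / (10) = -0.9910
  x_3 = (-4 - (-2.8)·0.4110 - (-0.1)·0.0000) / (4.9) = -0.5815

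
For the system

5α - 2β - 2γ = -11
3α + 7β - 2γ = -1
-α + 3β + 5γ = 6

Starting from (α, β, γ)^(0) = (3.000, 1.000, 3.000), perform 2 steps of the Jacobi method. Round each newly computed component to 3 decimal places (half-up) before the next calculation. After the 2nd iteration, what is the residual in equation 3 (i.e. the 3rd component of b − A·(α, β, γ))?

Iteration 1:
  α = (-11 - (-2)·1.000 - (-2)·3.000) / (5) = -0.600
  β = (-1 - (3)·3.000 - (-2)·3.000) / (7) = -0.571
  γ = (6 - (-1)·3.000 - (3)·1.000) / (5) = 1.200
Iteration 2:
  α = (-11 - (-2)·-0.571 - (-2)·1.200) / (5) = -1.948
  β = (-1 - (3)·-0.600 - (-2)·1.200) / (7) = 0.457
  γ = (6 - (-1)·-0.600 - (3)·-0.571) / (5) = 1.423
Residual b − A·x = (2.500, 4.491, -4.434)

-4.434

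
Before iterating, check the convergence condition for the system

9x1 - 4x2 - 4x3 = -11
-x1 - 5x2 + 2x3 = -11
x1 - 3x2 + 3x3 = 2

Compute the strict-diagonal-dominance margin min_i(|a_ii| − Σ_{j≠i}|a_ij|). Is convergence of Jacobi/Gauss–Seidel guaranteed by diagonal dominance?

row 1: |9| − (4+4) = 1
row 2: |-5| − (1+2) = 2
row 3: |3| − (1+3) = -1
minimum over rows = -1 → not strictly diagonally dominant

-1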